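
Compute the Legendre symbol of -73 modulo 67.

Reduce the numerator: -73 ≡ 61 (mod 67), so (-73 / 67) = (61 / 67).
61 ≡ 1 (mod 4), so quadratic reciprocity gives (61 / 67) = (67 / 61). Reduce: 67 ≡ 6 (mod 61). Now have (6 / 61).
Factor out 2: 6 = 2·3. Since 61 ≡ 5 (mod 8), (2 / 61) = -1. Now have -(3 / 61).
61 ≡ 1 (mod 4), so quadratic reciprocity gives (3 / 61) = (61 / 3). Reduce: 61 ≡ 1 (mod 3). Now have -(1 / 3).
(1 / 3) = 1. Collecting the sign factors: -1.

-1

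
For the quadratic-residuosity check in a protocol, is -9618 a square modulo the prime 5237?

no

Pull out -1: (-9618/5237) = (-1/5237)·(9618/5237). Since 5237 ≡ 1 (mod 4), (-1/5237) = +1. Now have (9618/5237).
Reduce the numerator: 9618 ≡ 4381 (mod 5237), so (9618/5237) = (4381/5237).
4381 ≡ 1 (mod 4), so quadratic reciprocity gives (4381/5237) = (5237/4381). Reduce: 5237 ≡ 856 (mod 4381). Now have (856/4381).
Factor out 2: 856 = 2^3·107. Since 4381 ≡ 5 (mod 8), (2/4381) = -1, and (2/4381)^3 = -1. Now have -(107/4381).
4381 ≡ 1 (mod 4), so quadratic reciprocity gives (107/4381) = (4381/107). Reduce: 4381 ≡ 101 (mod 107). Now have -(101/107).
101 ≡ 1 (mod 4), so quadratic reciprocity gives (101/107) = (107/101). Reduce: 107 ≡ 6 (mod 101). Now have -(6/101).
Factor out 2: 6 = 2·3. Since 101 ≡ 5 (mod 8), (2/101) = -1. Now have (3/101).
101 ≡ 1 (mod 4), so quadratic reciprocity gives (3/101) = (101/3). Reduce: 101 ≡ 2 (mod 3). Now have (2/3).
Factor out 2: 2 = 2. Since 3 ≡ 3 (mod 8), (2/3) = -1. Now have -(1/3).
(1/3) = 1. Collecting the sign factors: -1.
(-9618/5237) = -1, and 5237 is prime, so -9618 is not a quadratic residue mod 5237.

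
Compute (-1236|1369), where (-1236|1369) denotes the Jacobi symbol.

Pull out -1: (-1236|1369) = (-1|1369)·(1236|1369). Since 1369 ≡ 1 (mod 4), (-1|1369) = +1. Now have (1236|1369).
Factor out 2: 1236 = 2^2·309. Since 1369 ≡ 1 (mod 8), (2|1369) = +1, and (2|1369)^2 = +1. Now have (309|1369).
309 ≡ 1 (mod 4), so quadratic reciprocity gives (309|1369) = (1369|309). Reduce: 1369 ≡ 133 (mod 309). Now have (133|309).
133 ≡ 1 (mod 4), so quadratic reciprocity gives (133|309) = (309|133). Reduce: 309 ≡ 43 (mod 133). Now have (43|133).
133 ≡ 1 (mod 4), so quadratic reciprocity gives (43|133) = (133|43). Reduce: 133 ≡ 4 (mod 43). Now have (4|43).
Factor out 2: 4 = 2^2. Since 43 ≡ 3 (mod 8), (2|43) = -1, and (2|43)^2 = +1. Now have (1|43).
(1|43) = 1. Collecting the sign factors: 1.

1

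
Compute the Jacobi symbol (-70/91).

0

Reduce the numerator: -70 ≡ 21 (mod 91), so (-70/91) = (21/91).
21 ≡ 1 (mod 4), so quadratic reciprocity gives (21/91) = (91/21). Reduce: 91 ≡ 7 (mod 21). Now have (7/21).
21 ≡ 1 (mod 4), so quadratic reciprocity gives (7/21) = (21/7). Reduce: 21 ≡ 0 (mod 7). Now have (0/7).
The numerator is now 0 with denominator 7 > 1: the symbol is 0.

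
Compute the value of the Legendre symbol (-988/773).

(-988/773)
  = (988/773)    [773 ≡ 1 mod 4 ⇒ (-1/773) = +1]
  = (215/773)    [988 ≡ 215 mod 773]
  = (773/215)    [QR: 773 ≡ 1 mod 4, sign kept]
  = (128/215)    [773 ≡ 128 mod 215]
  = (1/215)    [215 ≡ 7 mod 8 ⇒ (2/215)^7 = +1]
  = 1    [(1/215) = 1]

1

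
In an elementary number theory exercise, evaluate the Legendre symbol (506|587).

Factor out 2: 506 = 2·253. Since 587 ≡ 3 (mod 8), (2|587) = -1. Now have -(253|587).
253 ≡ 1 (mod 4), so quadratic reciprocity gives (253|587) = (587|253). Reduce: 587 ≡ 81 (mod 253). Now have -(81|253).
81 ≡ 1 (mod 4), so quadratic reciprocity gives (81|253) = (253|81). Reduce: 253 ≡ 10 (mod 81). Now have -(10|81).
Factor out 2: 10 = 2·5. Since 81 ≡ 1 (mod 8), (2|81) = +1. Now have -(5|81).
5 ≡ 1 (mod 4), so quadratic reciprocity gives (5|81) = (81|5). Reduce: 81 ≡ 1 (mod 5). Now have -(1|5).
(1|5) = 1. Collecting the sign factors: -1.

-1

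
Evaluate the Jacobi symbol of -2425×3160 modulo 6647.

1

By multiplicativity, (-2425·3160/6647) = (-2425/6647)·(3160/6647).
First factor (-2425/6647):
Reduce the numerator: -2425 ≡ 4222 (mod 6647), so (-2425/6647) = (4222/6647).
Factor out 2: 4222 = 2·2111. Since 6647 ≡ 7 (mod 8), (2/6647) = +1. Now have (2111/6647).
Both 2111 ≡ 3 and 6647 ≡ 3 (mod 4), so reciprocity gives (2111/6647) = -(6647/2111). Reduce: 6647 ≡ 314 (mod 2111). Now have -(314/2111).
Factor out 2: 314 = 2·157. Since 2111 ≡ 7 (mod 8), (2/2111) = +1. Now have -(157/2111).
157 ≡ 1 (mod 4), so quadratic reciprocity gives (157/2111) = (2111/157). Reduce: 2111 ≡ 70 (mod 157). Now have -(70/157).
Factor out 2: 70 = 2·35. Since 157 ≡ 5 (mod 8), (2/157) = -1. Now have (35/157).
157 ≡ 1 (mod 4), so quadratic reciprocity gives (35/157) = (157/35). Reduce: 157 ≡ 17 (mod 35). Now have (17/35).
17 ≡ 1 (mod 4), so quadratic reciprocity gives (17/35) = (35/17). Reduce: 35 ≡ 1 (mod 17). Now have (1/17).
(1/17) = 1. Collecting the sign factors: 1.
Second factor (3160/6647):
Factor out 2: 3160 = 2^3·395. Since 6647 ≡ 7 (mod 8), (2/6647) = +1, and (2/6647)^3 = +1. Now have (395/6647).
Both 395 ≡ 3 and 6647 ≡ 3 (mod 4), so reciprocity gives (395/6647) = -(6647/395). Reduce: 6647 ≡ 327 (mod 395). Now have -(327/395).
Both 327 ≡ 3 and 395 ≡ 3 (mod 4), so reciprocity gives (327/395) = -(395/327). Reduce: 395 ≡ 68 (mod 327). Now have (68/327).
Factor out 2: 68 = 2^2·17. Since 327 ≡ 7 (mod 8), (2/327) = +1, and (2/327)^2 = +1. Now have (17/327).
17 ≡ 1 (mod 4), so quadratic reciprocity gives (17/327) = (327/17). Reduce: 327 ≡ 4 (mod 17). Now have (4/17).
Factor out 2: 4 = 2^2. Since 17 ≡ 1 (mod 8), (2/17) = +1, and (2/17)^2 = +1. Now have (1/17).
(1/17) = 1. Collecting the sign factors: 1.
Product: (1)·(1) = 1.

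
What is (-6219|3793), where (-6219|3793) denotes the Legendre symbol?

Reduce the numerator: -6219 ≡ 1367 (mod 3793), so (-6219|3793) = (1367|3793).
3793 ≡ 1 (mod 4), so quadratic reciprocity gives (1367|3793) = (3793|1367). Reduce: 3793 ≡ 1059 (mod 1367). Now have (1059|1367).
Both 1059 ≡ 3 and 1367 ≡ 3 (mod 4), so reciprocity gives (1059|1367) = -(1367|1059). Reduce: 1367 ≡ 308 (mod 1059). Now have -(308|1059).
Factor out 2: 308 = 2^2·77. Since 1059 ≡ 3 (mod 8), (2|1059) = -1, and (2|1059)^2 = +1. Now have -(77|1059).
77 ≡ 1 (mod 4), so quadratic reciprocity gives (77|1059) = (1059|77). Reduce: 1059 ≡ 58 (mod 77). Now have -(58|77).
Factor out 2: 58 = 2·29. Since 77 ≡ 5 (mod 8), (2|77) = -1. Now have (29|77).
29 ≡ 1 (mod 4), so quadratic reciprocity gives (29|77) = (77|29). Reduce: 77 ≡ 19 (mod 29). Now have (19|29).
29 ≡ 1 (mod 4), so quadratic reciprocity gives (19|29) = (29|19). Reduce: 29 ≡ 10 (mod 19). Now have (10|19).
Factor out 2: 10 = 2·5. Since 19 ≡ 3 (mod 8), (2|19) = -1. Now have -(5|19).
5 ≡ 1 (mod 4), so quadratic reciprocity gives (5|19) = (19|5). Reduce: 19 ≡ 4 (mod 5). Now have -(4|5).
Factor out 2: 4 = 2^2. Since 5 ≡ 5 (mod 8), (2|5) = -1, and (2|5)^2 = +1. Now have -(1|5).
(1|5) = 1. Collecting the sign factors: -1.

-1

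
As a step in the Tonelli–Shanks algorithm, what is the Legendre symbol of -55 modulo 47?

-1

(-55|47)
  = (39|47)    [-55 ≡ 39 mod 47]
  = -(47|39)    [QR: both ≡ 3 mod 4, sign flips]
  = -(8|39)    [47 ≡ 8 mod 39]
  = -(1|39)    [39 ≡ 7 mod 8 ⇒ (2|39)^3 = +1]
  = -1    [(1|39) = 1]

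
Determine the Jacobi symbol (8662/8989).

-1

Factor out 2: 8662 = 2·4331. Since 8989 ≡ 5 (mod 8), (2/8989) = -1. Now have -(4331/8989).
8989 ≡ 1 (mod 4), so quadratic reciprocity gives (4331/8989) = (8989/4331). Reduce: 8989 ≡ 327 (mod 4331). Now have -(327/4331).
Both 327 ≡ 3 and 4331 ≡ 3 (mod 4), so reciprocity gives (327/4331) = -(4331/327). Reduce: 4331 ≡ 80 (mod 327). Now have (80/327).
Factor out 2: 80 = 2^4·5. Since 327 ≡ 7 (mod 8), (2/327) = +1, and (2/327)^4 = +1. Now have (5/327).
5 ≡ 1 (mod 4), so quadratic reciprocity gives (5/327) = (327/5). Reduce: 327 ≡ 2 (mod 5). Now have (2/5).
Factor out 2: 2 = 2. Since 5 ≡ 5 (mod 8), (2/5) = -1. Now have -(1/5).
(1/5) = 1. Collecting the sign factors: -1.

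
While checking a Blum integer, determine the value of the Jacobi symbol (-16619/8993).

-1

(-16619/8993)
  = (16619/8993)    [8993 ≡ 1 mod 4 ⇒ (-1/8993) = +1]
  = (7626/8993)    [16619 ≡ 7626 mod 8993]
  = (3813/8993)    [8993 ≡ 1 mod 8 ⇒ (2/8993) = +1]
  = (8993/3813)    [QR: 3813 ≡ 1 mod 4, sign kept]
  = (1367/3813)    [8993 ≡ 1367 mod 3813]
  = (3813/1367)    [QR: 3813 ≡ 1 mod 4, sign kept]
  = (1079/1367)    [3813 ≡ 1079 mod 1367]
  = -(1367/1079)    [QR: both ≡ 3 mod 4, sign flips]
  = -(288/1079)    [1367 ≡ 288 mod 1079]
  = -(9/1079)    [1079 ≡ 7 mod 8 ⇒ (2/1079)^5 = +1]
  = -(1079/9)    [QR: 9 ≡ 1 mod 4, sign kept]
  = -(8/9)    [1079 ≡ 8 mod 9]
  = -(1/9)    [9 ≡ 1 mod 8 ⇒ (2/9)^3 = +1]
  = -1    [(1/9) = 1]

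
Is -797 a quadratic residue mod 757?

Reduce the numerator: -797 ≡ 717 (mod 757), so (-797/757) = (717/757).
717 ≡ 1 (mod 4), so quadratic reciprocity gives (717/757) = (757/717). Reduce: 757 ≡ 40 (mod 717). Now have (40/717).
Factor out 2: 40 = 2^3·5. Since 717 ≡ 5 (mod 8), (2/717) = -1, and (2/717)^3 = -1. Now have -(5/717).
5 ≡ 1 (mod 4), so quadratic reciprocity gives (5/717) = (717/5). Reduce: 717 ≡ 2 (mod 5). Now have -(2/5).
Factor out 2: 2 = 2. Since 5 ≡ 5 (mod 8), (2/5) = -1. Now have (1/5).
(1/5) = 1. Collecting the sign factors: 1.
(-797/757) = 1, and 757 is prime, so -797 is a quadratic residue mod 757.

yes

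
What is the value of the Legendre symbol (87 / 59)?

1

(87 / 59)
  = (28 / 59)    [87 ≡ 28 mod 59]
  = (7 / 59)    [59 ≡ 3 mod 8 ⇒ (2 / 59)^2 = +1]
  = -(59 / 7)    [QR: both ≡ 3 mod 4, sign flips]
  = -(3 / 7)    [59 ≡ 3 mod 7]
  = (7 / 3)    [QR: both ≡ 3 mod 4, sign flips]
  = (1 / 3)    [7 ≡ 1 mod 3]
  = 1    [(1 / 3) = 1]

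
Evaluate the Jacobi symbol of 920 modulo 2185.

(920 / 2185)
  = (115 / 2185)    [2185 ≡ 1 mod 8 ⇒ (2 / 2185)^3 = +1]
  = (2185 / 115)    [QR: 2185 ≡ 1 mod 4, sign kept]
  = (0 / 115)    [2185 ≡ 0 mod 115]
  = 0    [numerator 0, gcd > 1]

0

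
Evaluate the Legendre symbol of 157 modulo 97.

-1

(157|97)
  = (60|97)    [157 ≡ 60 mod 97]
  = (15|97)    [97 ≡ 1 mod 8 ⇒ (2|97)^2 = +1]
  = (97|15)    [QR: 97 ≡ 1 mod 4, sign kept]
  = (7|15)    [97 ≡ 7 mod 15]
  = -(15|7)    [QR: both ≡ 3 mod 4, sign flips]
  = -(1|7)    [15 ≡ 1 mod 7]
  = -1    [(1|7) = 1]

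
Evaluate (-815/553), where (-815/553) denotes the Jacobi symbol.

-1

Reduce the numerator: -815 ≡ 291 (mod 553), so (-815/553) = (291/553).
553 ≡ 1 (mod 4), so quadratic reciprocity gives (291/553) = (553/291). Reduce: 553 ≡ 262 (mod 291). Now have (262/291).
Factor out 2: 262 = 2·131. Since 291 ≡ 3 (mod 8), (2/291) = -1. Now have -(131/291).
Both 131 ≡ 3 and 291 ≡ 3 (mod 4), so reciprocity gives (131/291) = -(291/131). Reduce: 291 ≡ 29 (mod 131). Now have (29/131).
29 ≡ 1 (mod 4), so quadratic reciprocity gives (29/131) = (131/29). Reduce: 131 ≡ 15 (mod 29). Now have (15/29).
29 ≡ 1 (mod 4), so quadratic reciprocity gives (15/29) = (29/15). Reduce: 29 ≡ 14 (mod 15). Now have (14/15).
Factor out 2: 14 = 2·7. Since 15 ≡ 7 (mod 8), (2/15) = +1. Now have (7/15).
Both 7 ≡ 3 and 15 ≡ 3 (mod 4), so reciprocity gives (7/15) = -(15/7). Reduce: 15 ≡ 1 (mod 7). Now have -(1/7).
(1/7) = 1. Collecting the sign factors: -1.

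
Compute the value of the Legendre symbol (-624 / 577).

Reduce the numerator: -624 ≡ 530 (mod 577), so (-624 / 577) = (530 / 577).
Factor out 2: 530 = 2·265. Since 577 ≡ 1 (mod 8), (2 / 577) = +1. Now have (265 / 577).
265 ≡ 1 (mod 4), so quadratic reciprocity gives (265 / 577) = (577 / 265). Reduce: 577 ≡ 47 (mod 265). Now have (47 / 265).
265 ≡ 1 (mod 4), so quadratic reciprocity gives (47 / 265) = (265 / 47). Reduce: 265 ≡ 30 (mod 47). Now have (30 / 47).
Factor out 2: 30 = 2·15. Since 47 ≡ 7 (mod 8), (2 / 47) = +1. Now have (15 / 47).
Both 15 ≡ 3 and 47 ≡ 3 (mod 4), so reciprocity gives (15 / 47) = -(47 / 15). Reduce: 47 ≡ 2 (mod 15). Now have -(2 / 15).
Factor out 2: 2 = 2. Since 15 ≡ 7 (mod 8), (2 / 15) = +1. Now have -(1 / 15).
(1 / 15) = 1. Collecting the sign factors: -1.

-1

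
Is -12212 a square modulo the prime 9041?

yes

Pull out -1: (-12212/9041) = (-1/9041)·(12212/9041). Since 9041 ≡ 1 (mod 4), (-1/9041) = +1. Now have (12212/9041).
Reduce the numerator: 12212 ≡ 3171 (mod 9041), so (12212/9041) = (3171/9041).
9041 ≡ 1 (mod 4), so quadratic reciprocity gives (3171/9041) = (9041/3171). Reduce: 9041 ≡ 2699 (mod 3171). Now have (2699/3171).
Both 2699 ≡ 3 and 3171 ≡ 3 (mod 4), so reciprocity gives (2699/3171) = -(3171/2699). Reduce: 3171 ≡ 472 (mod 2699). Now have -(472/2699).
Factor out 2: 472 = 2^3·59. Since 2699 ≡ 3 (mod 8), (2/2699) = -1, and (2/2699)^3 = -1. Now have (59/2699).
Both 59 ≡ 3 and 2699 ≡ 3 (mod 4), so reciprocity gives (59/2699) = -(2699/59). Reduce: 2699 ≡ 44 (mod 59). Now have -(44/59).
Factor out 2: 44 = 2^2·11. Since 59 ≡ 3 (mod 8), (2/59) = -1, and (2/59)^2 = +1. Now have -(11/59).
Both 11 ≡ 3 and 59 ≡ 3 (mod 4), so reciprocity gives (11/59) = -(59/11). Reduce: 59 ≡ 4 (mod 11). Now have (4/11).
Factor out 2: 4 = 2^2. Since 11 ≡ 3 (mod 8), (2/11) = -1, and (2/11)^2 = +1. Now have (1/11).
(1/11) = 1. Collecting the sign factors: 1.
The Legendre symbol is 1, so x^2 ≡ -12212 (mod 9041) has solution.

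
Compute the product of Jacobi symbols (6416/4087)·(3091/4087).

By multiplicativity, (6416·3091/4087) = (6416/4087)·(3091/4087).
First factor (6416/4087):
(6416/4087)
  = (2329/4087)    [6416 ≡ 2329 mod 4087]
  = (4087/2329)    [QR: 2329 ≡ 1 mod 4, sign kept]
  = (1758/2329)    [4087 ≡ 1758 mod 2329]
  = (879/2329)    [2329 ≡ 1 mod 8 ⇒ (2/2329) = +1]
  = (2329/879)    [QR: 2329 ≡ 1 mod 4, sign kept]
  = (571/879)    [2329 ≡ 571 mod 879]
  = -(879/571)    [QR: both ≡ 3 mod 4, sign flips]
  = -(308/571)    [879 ≡ 308 mod 571]
  = -(77/571)    [571 ≡ 3 mod 8 ⇒ (2/571)^2 = +1]
  = -(571/77)    [QR: 77 ≡ 1 mod 4, sign kept]
  = -(32/77)    [571 ≡ 32 mod 77]
  = (1/77)    [77 ≡ 5 mod 8 ⇒ (2/77)^5 = -1]
  = 1    [(1/77) = 1]
Second factor (3091/4087):
(3091/4087)
  = -(4087/3091)    [QR: both ≡ 3 mod 4, sign flips]
  = -(996/3091)    [4087 ≡ 996 mod 3091]
  = -(249/3091)    [3091 ≡ 3 mod 8 ⇒ (2/3091)^2 = +1]
  = -(3091/249)    [QR: 249 ≡ 1 mod 4, sign kept]
  = -(103/249)    [3091 ≡ 103 mod 249]
  = -(249/103)    [QR: 249 ≡ 1 mod 4, sign kept]
  = -(43/103)    [249 ≡ 43 mod 103]
  = (103/43)    [QR: both ≡ 3 mod 4, sign flips]
  = (17/43)    [103 ≡ 17 mod 43]
  = (43/17)    [QR: 17 ≡ 1 mod 4, sign kept]
  = (9/17)    [43 ≡ 9 mod 17]
  = (17/9)    [QR: 9 ≡ 1 mod 4, sign kept]
  = (8/9)    [17 ≡ 8 mod 9]
  = (1/9)    [9 ≡ 1 mod 8 ⇒ (2/9)^3 = +1]
  = 1    [(1/9) = 1]
Product: (1)·(1) = 1.

1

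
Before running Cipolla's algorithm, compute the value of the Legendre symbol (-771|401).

Reduce the numerator: -771 ≡ 31 (mod 401), so (-771|401) = (31|401).
401 ≡ 1 (mod 4), so quadratic reciprocity gives (31|401) = (401|31). Reduce: 401 ≡ 29 (mod 31). Now have (29|31).
29 ≡ 1 (mod 4), so quadratic reciprocity gives (29|31) = (31|29). Reduce: 31 ≡ 2 (mod 29). Now have (2|29).
Factor out 2: 2 = 2. Since 29 ≡ 5 (mod 8), (2|29) = -1. Now have -(1|29).
(1|29) = 1. Collecting the sign factors: -1.

-1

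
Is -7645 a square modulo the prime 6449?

yes

(-7645/6449)
  = (7645/6449)    [6449 ≡ 1 mod 4 ⇒ (-1/6449) = +1]
  = (1196/6449)    [7645 ≡ 1196 mod 6449]
  = (299/6449)    [6449 ≡ 1 mod 8 ⇒ (2/6449)^2 = +1]
  = (6449/299)    [QR: 6449 ≡ 1 mod 4, sign kept]
  = (170/299)    [6449 ≡ 170 mod 299]
  = -(85/299)    [299 ≡ 3 mod 8 ⇒ (2/299) = -1]
  = -(299/85)    [QR: 85 ≡ 1 mod 4, sign kept]
  = -(44/85)    [299 ≡ 44 mod 85]
  = -(11/85)    [85 ≡ 5 mod 8 ⇒ (2/85)^2 = +1]
  = -(85/11)    [QR: 85 ≡ 1 mod 4, sign kept]
  = -(8/11)    [85 ≡ 8 mod 11]
  = (1/11)    [11 ≡ 3 mod 8 ⇒ (2/11)^3 = -1]
  = 1    [(1/11) = 1]
(-7645/6449) = 1, and 6449 is prime, so -7645 is a quadratic residue mod 6449.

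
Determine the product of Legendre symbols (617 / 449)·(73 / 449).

1

By multiplicativity, (617·73 / 449) = (617 / 449)·(73 / 449).
First factor (617 / 449):
Reduce the numerator: 617 ≡ 168 (mod 449), so (617 / 449) = (168 / 449).
Factor out 2: 168 = 2^3·21. Since 449 ≡ 1 (mod 8), (2 / 449) = +1, and (2 / 449)^3 = +1. Now have (21 / 449).
21 ≡ 1 (mod 4), so quadratic reciprocity gives (21 / 449) = (449 / 21). Reduce: 449 ≡ 8 (mod 21). Now have (8 / 21).
Factor out 2: 8 = 2^3. Since 21 ≡ 5 (mod 8), (2 / 21) = -1, and (2 / 21)^3 = -1. Now have -(1 / 21).
(1 / 21) = 1. Collecting the sign factors: -1.
Second factor (73 / 449):
73 ≡ 1 (mod 4), so quadratic reciprocity gives (73 / 449) = (449 / 73). Reduce: 449 ≡ 11 (mod 73). Now have (11 / 73).
73 ≡ 1 (mod 4), so quadratic reciprocity gives (11 / 73) = (73 / 11). Reduce: 73 ≡ 7 (mod 11). Now have (7 / 11).
Both 7 ≡ 3 and 11 ≡ 3 (mod 4), so reciprocity gives (7 / 11) = -(11 / 7). Reduce: 11 ≡ 4 (mod 7). Now have -(4 / 7).
Factor out 2: 4 = 2^2. Since 7 ≡ 7 (mod 8), (2 / 7) = +1, and (2 / 7)^2 = +1. Now have -(1 / 7).
(1 / 7) = 1. Collecting the sign factors: -1.
Product: (-1)·(-1) = 1.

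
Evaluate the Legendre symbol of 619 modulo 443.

-1

Reduce the numerator: 619 ≡ 176 (mod 443), so (619/443) = (176/443).
Factor out 2: 176 = 2^4·11. Since 443 ≡ 3 (mod 8), (2/443) = -1, and (2/443)^4 = +1. Now have (11/443).
Both 11 ≡ 3 and 443 ≡ 3 (mod 4), so reciprocity gives (11/443) = -(443/11). Reduce: 443 ≡ 3 (mod 11). Now have -(3/11).
Both 3 ≡ 3 and 11 ≡ 3 (mod 4), so reciprocity gives (3/11) = -(11/3). Reduce: 11 ≡ 2 (mod 3). Now have (2/3).
Factor out 2: 2 = 2. Since 3 ≡ 3 (mod 8), (2/3) = -1. Now have -(1/3).
(1/3) = 1. Collecting the sign factors: -1.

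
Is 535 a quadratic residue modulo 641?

no

(535|641)
  = (641|535)    [QR: 641 ≡ 1 mod 4, sign kept]
  = (106|535)    [641 ≡ 106 mod 535]
  = (53|535)    [535 ≡ 7 mod 8 ⇒ (2|535) = +1]
  = (535|53)    [QR: 53 ≡ 1 mod 4, sign kept]
  = (5|53)    [535 ≡ 5 mod 53]
  = (53|5)    [QR: 5 ≡ 1 mod 4, sign kept]
  = (3|5)    [53 ≡ 3 mod 5]
  = (5|3)    [QR: 5 ≡ 1 mod 4, sign kept]
  = (2|3)    [5 ≡ 2 mod 3]
  = -(1|3)    [3 ≡ 3 mod 8 ⇒ (2|3) = -1]
  = -1    [(1|3) = 1]
(535|641) = -1, and 641 is prime, so 535 is not a quadratic residue mod 641.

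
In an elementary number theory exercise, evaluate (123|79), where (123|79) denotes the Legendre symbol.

1

(123|79)
  = (44|79)    [123 ≡ 44 mod 79]
  = (11|79)    [79 ≡ 7 mod 8 ⇒ (2|79)^2 = +1]
  = -(79|11)    [QR: both ≡ 3 mod 4, sign flips]
  = -(2|11)    [79 ≡ 2 mod 11]
  = (1|11)    [11 ≡ 3 mod 8 ⇒ (2|11) = -1]
  = 1    [(1|11) = 1]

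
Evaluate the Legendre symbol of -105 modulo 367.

(-105 / 367)
  = (262 / 367)    [-105 ≡ 262 mod 367]
  = (131 / 367)    [367 ≡ 7 mod 8 ⇒ (2 / 367) = +1]
  = -(367 / 131)    [QR: both ≡ 3 mod 4, sign flips]
  = -(105 / 131)    [367 ≡ 105 mod 131]
  = -(131 / 105)    [QR: 105 ≡ 1 mod 4, sign kept]
  = -(26 / 105)    [131 ≡ 26 mod 105]
  = -(13 / 105)    [105 ≡ 1 mod 8 ⇒ (2 / 105) = +1]
  = -(105 / 13)    [QR: 13 ≡ 1 mod 4, sign kept]
  = -(1 / 13)    [105 ≡ 1 mod 13]
  = -1    [(1 / 13) = 1]

-1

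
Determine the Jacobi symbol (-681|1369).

1

(-681|1369)
  = (688|1369)    [-681 ≡ 688 mod 1369]
  = (43|1369)    [1369 ≡ 1 mod 8 ⇒ (2|1369)^4 = +1]
  = (1369|43)    [QR: 1369 ≡ 1 mod 4, sign kept]
  = (36|43)    [1369 ≡ 36 mod 43]
  = (9|43)    [43 ≡ 3 mod 8 ⇒ (2|43)^2 = +1]
  = (43|9)    [QR: 9 ≡ 1 mod 4, sign kept]
  = (7|9)    [43 ≡ 7 mod 9]
  = (9|7)    [QR: 9 ≡ 1 mod 4, sign kept]
  = (2|7)    [9 ≡ 2 mod 7]
  = (1|7)    [7 ≡ 7 mod 8 ⇒ (2|7) = +1]
  = 1    [(1|7) = 1]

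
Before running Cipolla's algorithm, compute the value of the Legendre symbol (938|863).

1

Reduce the numerator: 938 ≡ 75 (mod 863), so (938|863) = (75|863).
Both 75 ≡ 3 and 863 ≡ 3 (mod 4), so reciprocity gives (75|863) = -(863|75). Reduce: 863 ≡ 38 (mod 75). Now have -(38|75).
Factor out 2: 38 = 2·19. Since 75 ≡ 3 (mod 8), (2|75) = -1. Now have (19|75).
Both 19 ≡ 3 and 75 ≡ 3 (mod 4), so reciprocity gives (19|75) = -(75|19). Reduce: 75 ≡ 18 (mod 19). Now have -(18|19).
Factor out 2: 18 = 2·9. Since 19 ≡ 3 (mod 8), (2|19) = -1. Now have (9|19).
9 ≡ 1 (mod 4), so quadratic reciprocity gives (9|19) = (19|9). Reduce: 19 ≡ 1 (mod 9). Now have (1|9).
(1|9) = 1. Collecting the sign factors: 1.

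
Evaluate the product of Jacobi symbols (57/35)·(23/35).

1

By multiplicativity, (57·23/35) = (57/35)·(23/35).
First factor (57/35):
(57/35)
  = (22/35)    [57 ≡ 22 mod 35]
  = -(11/35)    [35 ≡ 3 mod 8 ⇒ (2/35) = -1]
  = (35/11)    [QR: both ≡ 3 mod 4, sign flips]
  = (2/11)    [35 ≡ 2 mod 11]
  = -(1/11)    [11 ≡ 3 mod 8 ⇒ (2/11) = -1]
  = -1    [(1/11) = 1]
Second factor (23/35):
(23/35)
  = -(35/23)    [QR: both ≡ 3 mod 4, sign flips]
  = -(12/23)    [35 ≡ 12 mod 23]
  = -(3/23)    [23 ≡ 7 mod 8 ⇒ (2/23)^2 = +1]
  = (23/3)    [QR: both ≡ 3 mod 4, sign flips]
  = (2/3)    [23 ≡ 2 mod 3]
  = -(1/3)    [3 ≡ 3 mod 8 ⇒ (2/3) = -1]
  = -1    [(1/3) = 1]
Product: (-1)·(-1) = 1.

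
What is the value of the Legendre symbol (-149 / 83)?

(-149 / 83)
  = (17 / 83)    [-149 ≡ 17 mod 83]
  = (83 / 17)    [QR: 17 ≡ 1 mod 4, sign kept]
  = (15 / 17)    [83 ≡ 15 mod 17]
  = (17 / 15)    [QR: 17 ≡ 1 mod 4, sign kept]
  = (2 / 15)    [17 ≡ 2 mod 15]
  = (1 / 15)    [15 ≡ 7 mod 8 ⇒ (2 / 15) = +1]
  = 1    [(1 / 15) = 1]

1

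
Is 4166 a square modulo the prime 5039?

(4166|5039)
  = (2083|5039)    [5039 ≡ 7 mod 8 ⇒ (2|5039) = +1]
  = -(5039|2083)    [QR: both ≡ 3 mod 4, sign flips]
  = -(873|2083)    [5039 ≡ 873 mod 2083]
  = -(2083|873)    [QR: 873 ≡ 1 mod 4, sign kept]
  = -(337|873)    [2083 ≡ 337 mod 873]
  = -(873|337)    [QR: 337 ≡ 1 mod 4, sign kept]
  = -(199|337)    [873 ≡ 199 mod 337]
  = -(337|199)    [QR: 337 ≡ 1 mod 4, sign kept]
  = -(138|199)    [337 ≡ 138 mod 199]
  = -(69|199)    [199 ≡ 7 mod 8 ⇒ (2|199) = +1]
  = -(199|69)    [QR: 69 ≡ 1 mod 4, sign kept]
  = -(61|69)    [199 ≡ 61 mod 69]
  = -(69|61)    [QR: 61 ≡ 1 mod 4, sign kept]
  = -(8|61)    [69 ≡ 8 mod 61]
  = (1|61)    [61 ≡ 5 mod 8 ⇒ (2|61)^3 = -1]
  = 1    [(1|61) = 1]
(4166|5039) = 1, and 5039 is prime, so 4166 is a quadratic residue mod 5039.

yes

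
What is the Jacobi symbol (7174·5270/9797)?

1

By multiplicativity, (7174·5270/9797) = (7174/9797)·(5270/9797).
First factor (7174/9797):
(7174/9797)
  = -(3587/9797)    [9797 ≡ 5 mod 8 ⇒ (2/9797) = -1]
  = -(9797/3587)    [QR: 9797 ≡ 1 mod 4, sign kept]
  = -(2623/3587)    [9797 ≡ 2623 mod 3587]
  = (3587/2623)    [QR: both ≡ 3 mod 4, sign flips]
  = (964/2623)    [3587 ≡ 964 mod 2623]
  = (241/2623)    [2623 ≡ 7 mod 8 ⇒ (2/2623)^2 = +1]
  = (2623/241)    [QR: 241 ≡ 1 mod 4, sign kept]
  = (213/241)    [2623 ≡ 213 mod 241]
  = (241/213)    [QR: 213 ≡ 1 mod 4, sign kept]
  = (28/213)    [241 ≡ 28 mod 213]
  = (7/213)    [213 ≡ 5 mod 8 ⇒ (2/213)^2 = +1]
  = (213/7)    [QR: 213 ≡ 1 mod 4, sign kept]
  = (3/7)    [213 ≡ 3 mod 7]
  = -(7/3)    [QR: both ≡ 3 mod 4, sign flips]
  = -(1/3)    [7 ≡ 1 mod 3]
  = -1    [(1/3) = 1]
Second factor (5270/9797):
(5270/9797)
  = -(2635/9797)    [9797 ≡ 5 mod 8 ⇒ (2/9797) = -1]
  = -(9797/2635)    [QR: 9797 ≡ 1 mod 4, sign kept]
  = -(1892/2635)    [9797 ≡ 1892 mod 2635]
  = -(473/2635)    [2635 ≡ 3 mod 8 ⇒ (2/2635)^2 = +1]
  = -(2635/473)    [QR: 473 ≡ 1 mod 4, sign kept]
  = -(270/473)    [2635 ≡ 270 mod 473]
  = -(135/473)    [473 ≡ 1 mod 8 ⇒ (2/473) = +1]
  = -(473/135)    [QR: 473 ≡ 1 mod 4, sign kept]
  = -(68/135)    [473 ≡ 68 mod 135]
  = -(17/135)    [135 ≡ 7 mod 8 ⇒ (2/135)^2 = +1]
  = -(135/17)    [QR: 17 ≡ 1 mod 4, sign kept]
  = -(16/17)    [135 ≡ 16 mod 17]
  = -(1/17)    [17 ≡ 1 mod 8 ⇒ (2/17)^4 = +1]
  = -1    [(1/17) = 1]
Product: (-1)·(-1) = 1.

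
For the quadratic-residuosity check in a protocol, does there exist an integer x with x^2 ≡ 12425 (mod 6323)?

Reduce the numerator: 12425 ≡ 6102 (mod 6323), so (12425/6323) = (6102/6323).
Factor out 2: 6102 = 2·3051. Since 6323 ≡ 3 (mod 8), (2/6323) = -1. Now have -(3051/6323).
Both 3051 ≡ 3 and 6323 ≡ 3 (mod 4), so reciprocity gives (3051/6323) = -(6323/3051). Reduce: 6323 ≡ 221 (mod 3051). Now have (221/3051).
221 ≡ 1 (mod 4), so quadratic reciprocity gives (221/3051) = (3051/221). Reduce: 3051 ≡ 178 (mod 221). Now have (178/221).
Factor out 2: 178 = 2·89. Since 221 ≡ 5 (mod 8), (2/221) = -1. Now have -(89/221).
89 ≡ 1 (mod 4), so quadratic reciprocity gives (89/221) = (221/89). Reduce: 221 ≡ 43 (mod 89). Now have -(43/89).
89 ≡ 1 (mod 4), so quadratic reciprocity gives (43/89) = (89/43). Reduce: 89 ≡ 3 (mod 43). Now have -(3/43).
Both 3 ≡ 3 and 43 ≡ 3 (mod 4), so reciprocity gives (3/43) = -(43/3). Reduce: 43 ≡ 1 (mod 3). Now have (1/3).
(1/3) = 1. Collecting the sign factors: 1.
(12425/6323) = 1, and 6323 is prime, so 12425 is a quadratic residue mod 6323.

yes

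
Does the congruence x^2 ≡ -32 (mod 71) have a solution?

Reduce the numerator: -32 ≡ 39 (mod 71), so (-32|71) = (39|71).
Both 39 ≡ 3 and 71 ≡ 3 (mod 4), so reciprocity gives (39|71) = -(71|39). Reduce: 71 ≡ 32 (mod 39). Now have -(32|39).
Factor out 2: 32 = 2^5. Since 39 ≡ 7 (mod 8), (2|39) = +1, and (2|39)^5 = +1. Now have -(1|39).
(1|39) = 1. Collecting the sign factors: -1.
The Legendre symbol is -1, so x^2 ≡ -32 (mod 71) has no solution.

no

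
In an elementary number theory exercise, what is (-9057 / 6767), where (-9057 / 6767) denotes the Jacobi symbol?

1

(-9057 / 6767)
  = -(9057 / 6767)    [6767 ≡ 3 mod 4 ⇒ (-1 / 6767) = -1]
  = -(2290 / 6767)    [9057 ≡ 2290 mod 6767]
  = -(1145 / 6767)    [6767 ≡ 7 mod 8 ⇒ (2 / 6767) = +1]
  = -(6767 / 1145)    [QR: 1145 ≡ 1 mod 4, sign kept]
  = -(1042 / 1145)    [6767 ≡ 1042 mod 1145]
  = -(521 / 1145)    [1145 ≡ 1 mod 8 ⇒ (2 / 1145) = +1]
  = -(1145 / 521)    [QR: 521 ≡ 1 mod 4, sign kept]
  = -(103 / 521)    [1145 ≡ 103 mod 521]
  = -(521 / 103)    [QR: 521 ≡ 1 mod 4, sign kept]
  = -(6 / 103)    [521 ≡ 6 mod 103]
  = -(3 / 103)    [103 ≡ 7 mod 8 ⇒ (2 / 103) = +1]
  = (103 / 3)    [QR: both ≡ 3 mod 4, sign flips]
  = (1 / 3)    [103 ≡ 1 mod 3]
  = 1    [(1 / 3) = 1]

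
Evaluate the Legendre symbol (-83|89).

-1

(-83|89)
  = (6|89)    [-83 ≡ 6 mod 89]
  = (3|89)    [89 ≡ 1 mod 8 ⇒ (2|89) = +1]
  = (89|3)    [QR: 89 ≡ 1 mod 4, sign kept]
  = (2|3)    [89 ≡ 2 mod 3]
  = -(1|3)    [3 ≡ 3 mod 8 ⇒ (2|3) = -1]
  = -1    [(1|3) = 1]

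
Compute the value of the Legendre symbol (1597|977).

-1

(1597|977)
  = (620|977)    [1597 ≡ 620 mod 977]
  = (155|977)    [977 ≡ 1 mod 8 ⇒ (2|977)^2 = +1]
  = (977|155)    [QR: 977 ≡ 1 mod 4, sign kept]
  = (47|155)    [977 ≡ 47 mod 155]
  = -(155|47)    [QR: both ≡ 3 mod 4, sign flips]
  = -(14|47)    [155 ≡ 14 mod 47]
  = -(7|47)    [47 ≡ 7 mod 8 ⇒ (2|47) = +1]
  = (47|7)    [QR: both ≡ 3 mod 4, sign flips]
  = (5|7)    [47 ≡ 5 mod 7]
  = (7|5)    [QR: 5 ≡ 1 mod 4, sign kept]
  = (2|5)    [7 ≡ 2 mod 5]
  = -(1|5)    [5 ≡ 5 mod 8 ⇒ (2|5) = -1]
  = -1    [(1|5) = 1]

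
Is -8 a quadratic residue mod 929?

Reduce the numerator: -8 ≡ 921 (mod 929), so (-8/929) = (921/929).
921 ≡ 1 (mod 4), so quadratic reciprocity gives (921/929) = (929/921). Reduce: 929 ≡ 8 (mod 921). Now have (8/921).
Factor out 2: 8 = 2^3. Since 921 ≡ 1 (mod 8), (2/921) = +1, and (2/921)^3 = +1. Now have (1/921).
(1/921) = 1. Collecting the sign factors: 1.
The Legendre symbol is 1, so x^2 ≡ -8 (mod 929) has solution.

yes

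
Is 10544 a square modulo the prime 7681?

yes

(10544/7681)
  = (2863/7681)    [10544 ≡ 2863 mod 7681]
  = (7681/2863)    [QR: 7681 ≡ 1 mod 4, sign kept]
  = (1955/2863)    [7681 ≡ 1955 mod 2863]
  = -(2863/1955)    [QR: both ≡ 3 mod 4, sign flips]
  = -(908/1955)    [2863 ≡ 908 mod 1955]
  = -(227/1955)    [1955 ≡ 3 mod 8 ⇒ (2/1955)^2 = +1]
  = (1955/227)    [QR: both ≡ 3 mod 4, sign flips]
  = (139/227)    [1955 ≡ 139 mod 227]
  = -(227/139)    [QR: both ≡ 3 mod 4, sign flips]
  = -(88/139)    [227 ≡ 88 mod 139]
  = (11/139)    [139 ≡ 3 mod 8 ⇒ (2/139)^3 = -1]
  = -(139/11)    [QR: both ≡ 3 mod 4, sign flips]
  = -(7/11)    [139 ≡ 7 mod 11]
  = (11/7)    [QR: both ≡ 3 mod 4, sign flips]
  = (4/7)    [11 ≡ 4 mod 7]
  = (1/7)    [7 ≡ 7 mod 8 ⇒ (2/7)^2 = +1]
  = 1    [(1/7) = 1]
(10544/7681) = 1, and 7681 is prime, so 10544 is a quadratic residue mod 7681.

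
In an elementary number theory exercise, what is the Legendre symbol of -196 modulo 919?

-1

(-196 / 919)
  = (723 / 919)    [-196 ≡ 723 mod 919]
  = -(919 / 723)    [QR: both ≡ 3 mod 4, sign flips]
  = -(196 / 723)    [919 ≡ 196 mod 723]
  = -(49 / 723)    [723 ≡ 3 mod 8 ⇒ (2 / 723)^2 = +1]
  = -(723 / 49)    [QR: 49 ≡ 1 mod 4, sign kept]
  = -(37 / 49)    [723 ≡ 37 mod 49]
  = -(49 / 37)    [QR: 37 ≡ 1 mod 4, sign kept]
  = -(12 / 37)    [49 ≡ 12 mod 37]
  = -(3 / 37)    [37 ≡ 5 mod 8 ⇒ (2 / 37)^2 = +1]
  = -(37 / 3)    [QR: 37 ≡ 1 mod 4, sign kept]
  = -(1 / 3)    [37 ≡ 1 mod 3]
  = -1    [(1 / 3) = 1]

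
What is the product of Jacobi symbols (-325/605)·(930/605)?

0

By multiplicativity, (-325·930/605) = (-325/605)·(930/605).
First factor (-325/605):
Pull out -1: (-325/605) = (-1/605)·(325/605). Since 605 ≡ 1 (mod 4), (-1/605) = +1. Now have (325/605).
325 ≡ 1 (mod 4), so quadratic reciprocity gives (325/605) = (605/325). Reduce: 605 ≡ 280 (mod 325). Now have (280/325).
Factor out 2: 280 = 2^3·35. Since 325 ≡ 5 (mod 8), (2/325) = -1, and (2/325)^3 = -1. Now have -(35/325).
325 ≡ 1 (mod 4), so quadratic reciprocity gives (35/325) = (325/35). Reduce: 325 ≡ 10 (mod 35). Now have -(10/35).
Factor out 2: 10 = 2·5. Since 35 ≡ 3 (mod 8), (2/35) = -1. Now have (5/35).
5 ≡ 1 (mod 4), so quadratic reciprocity gives (5/35) = (35/5). Reduce: 35 ≡ 0 (mod 5). Now have (0/5).
The numerator is now 0 with denominator 5 > 1: the symbol is 0.
Second factor (930/605):
Reduce the numerator: 930 ≡ 325 (mod 605), so (930/605) = (325/605).
325 ≡ 1 (mod 4), so quadratic reciprocity gives (325/605) = (605/325). Reduce: 605 ≡ 280 (mod 325). Now have (280/325).
Factor out 2: 280 = 2^3·35. Since 325 ≡ 5 (mod 8), (2/325) = -1, and (2/325)^3 = -1. Now have -(35/325).
325 ≡ 1 (mod 4), so quadratic reciprocity gives (35/325) = (325/35). Reduce: 325 ≡ 10 (mod 35). Now have -(10/35).
Factor out 2: 10 = 2·5. Since 35 ≡ 3 (mod 8), (2/35) = -1. Now have (5/35).
5 ≡ 1 (mod 4), so quadratic reciprocity gives (5/35) = (35/5). Reduce: 35 ≡ 0 (mod 5). Now have (0/5).
The numerator is now 0 with denominator 5 > 1: the symbol is 0.
Product: (0)·(0) = 0.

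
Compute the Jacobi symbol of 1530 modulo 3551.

Factor out 2: 1530 = 2·765. Since 3551 ≡ 7 (mod 8), (2/3551) = +1. Now have (765/3551).
765 ≡ 1 (mod 4), so quadratic reciprocity gives (765/3551) = (3551/765). Reduce: 3551 ≡ 491 (mod 765). Now have (491/765).
765 ≡ 1 (mod 4), so quadratic reciprocity gives (491/765) = (765/491). Reduce: 765 ≡ 274 (mod 491). Now have (274/491).
Factor out 2: 274 = 2·137. Since 491 ≡ 3 (mod 8), (2/491) = -1. Now have -(137/491).
137 ≡ 1 (mod 4), so quadratic reciprocity gives (137/491) = (491/137). Reduce: 491 ≡ 80 (mod 137). Now have -(80/137).
Factor out 2: 80 = 2^4·5. Since 137 ≡ 1 (mod 8), (2/137) = +1, and (2/137)^4 = +1. Now have -(5/137).
5 ≡ 1 (mod 4), so quadratic reciprocity gives (5/137) = (137/5). Reduce: 137 ≡ 2 (mod 5). Now have -(2/5).
Factor out 2: 2 = 2. Since 5 ≡ 5 (mod 8), (2/5) = -1. Now have (1/5).
(1/5) = 1. Collecting the sign factors: 1.

1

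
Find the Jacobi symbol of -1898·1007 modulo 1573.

By multiplicativity, (-1898·1007 / 1573) = (-1898 / 1573)·(1007 / 1573).
First factor (-1898 / 1573):
Pull out -1: (-1898 / 1573) = (-1 / 1573)·(1898 / 1573). Since 1573 ≡ 1 (mod 4), (-1 / 1573) = +1. Now have (1898 / 1573).
Reduce the numerator: 1898 ≡ 325 (mod 1573), so (1898 / 1573) = (325 / 1573).
325 ≡ 1 (mod 4), so quadratic reciprocity gives (325 / 1573) = (1573 / 325). Reduce: 1573 ≡ 273 (mod 325). Now have (273 / 325).
273 ≡ 1 (mod 4), so quadratic reciprocity gives (273 / 325) = (325 / 273). Reduce: 325 ≡ 52 (mod 273). Now have (52 / 273).
Factor out 2: 52 = 2^2·13. Since 273 ≡ 1 (mod 8), (2 / 273) = +1, and (2 / 273)^2 = +1. Now have (13 / 273).
13 ≡ 1 (mod 4), so quadratic reciprocity gives (13 / 273) = (273 / 13). Reduce: 273 ≡ 0 (mod 13). Now have (0 / 13).
The numerator is now 0 with denominator 13 > 1: the symbol is 0.
Second factor (1007 / 1573):
1573 ≡ 1 (mod 4), so quadratic reciprocity gives (1007 / 1573) = (1573 / 1007). Reduce: 1573 ≡ 566 (mod 1007). Now have (566 / 1007).
Factor out 2: 566 = 2·283. Since 1007 ≡ 7 (mod 8), (2 / 1007) = +1. Now have (283 / 1007).
Both 283 ≡ 3 and 1007 ≡ 3 (mod 4), so reciprocity gives (283 / 1007) = -(1007 / 283). Reduce: 1007 ≡ 158 (mod 283). Now have -(158 / 283).
Factor out 2: 158 = 2·79. Since 283 ≡ 3 (mod 8), (2 / 283) = -1. Now have (79 / 283).
Both 79 ≡ 3 and 283 ≡ 3 (mod 4), so reciprocity gives (79 / 283) = -(283 / 79). Reduce: 283 ≡ 46 (mod 79). Now have -(46 / 79).
Factor out 2: 46 = 2·23. Since 79 ≡ 7 (mod 8), (2 / 79) = +1. Now have -(23 / 79).
Both 23 ≡ 3 and 79 ≡ 3 (mod 4), so reciprocity gives (23 / 79) = -(79 / 23). Reduce: 79 ≡ 10 (mod 23). Now have (10 / 23).
Factor out 2: 10 = 2·5. Since 23 ≡ 7 (mod 8), (2 / 23) = +1. Now have (5 / 23).
5 ≡ 1 (mod 4), so quadratic reciprocity gives (5 / 23) = (23 / 5). Reduce: 23 ≡ 3 (mod 5). Now have (3 / 5).
5 ≡ 1 (mod 4), so quadratic reciprocity gives (3 / 5) = (5 / 3). Reduce: 5 ≡ 2 (mod 3). Now have (2 / 3).
Factor out 2: 2 = 2. Since 3 ≡ 3 (mod 8), (2 / 3) = -1. Now have -(1 / 3).
(1 / 3) = 1. Collecting the sign factors: -1.
Product: (0)·(-1) = 0.

0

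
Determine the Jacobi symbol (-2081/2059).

(-2081/2059)
  = (2037/2059)    [-2081 ≡ 2037 mod 2059]
  = (2059/2037)    [QR: 2037 ≡ 1 mod 4, sign kept]
  = (22/2037)    [2059 ≡ 22 mod 2037]
  = -(11/2037)    [2037 ≡ 5 mod 8 ⇒ (2/2037) = -1]
  = -(2037/11)    [QR: 2037 ≡ 1 mod 4, sign kept]
  = -(2/11)    [2037 ≡ 2 mod 11]
  = (1/11)    [11 ≡ 3 mod 8 ⇒ (2/11) = -1]
  = 1    [(1/11) = 1]

1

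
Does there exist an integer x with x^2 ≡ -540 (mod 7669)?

yes

Reduce the numerator: -540 ≡ 7129 (mod 7669), so (-540/7669) = (7129/7669).
7129 ≡ 1 (mod 4), so quadratic reciprocity gives (7129/7669) = (7669/7129). Reduce: 7669 ≡ 540 (mod 7129). Now have (540/7129).
Factor out 2: 540 = 2^2·135. Since 7129 ≡ 1 (mod 8), (2/7129) = +1, and (2/7129)^2 = +1. Now have (135/7129).
7129 ≡ 1 (mod 4), so quadratic reciprocity gives (135/7129) = (7129/135). Reduce: 7129 ≡ 109 (mod 135). Now have (109/135).
109 ≡ 1 (mod 4), so quadratic reciprocity gives (109/135) = (135/109). Reduce: 135 ≡ 26 (mod 109). Now have (26/109).
Factor out 2: 26 = 2·13. Since 109 ≡ 5 (mod 8), (2/109) = -1. Now have -(13/109).
13 ≡ 1 (mod 4), so quadratic reciprocity gives (13/109) = (109/13). Reduce: 109 ≡ 5 (mod 13). Now have -(5/13).
5 ≡ 1 (mod 4), so quadratic reciprocity gives (5/13) = (13/5). Reduce: 13 ≡ 3 (mod 5). Now have -(3/5).
5 ≡ 1 (mod 4), so quadratic reciprocity gives (3/5) = (5/3). Reduce: 5 ≡ 2 (mod 3). Now have -(2/3).
Factor out 2: 2 = 2. Since 3 ≡ 3 (mod 8), (2/3) = -1. Now have (1/3).
(1/3) = 1. Collecting the sign factors: 1.
(-540/7669) = 1, and 7669 is prime, so -540 is a quadratic residue mod 7669.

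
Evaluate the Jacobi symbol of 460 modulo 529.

0

Factor out 2: 460 = 2^2·115. Since 529 ≡ 1 (mod 8), (2/529) = +1, and (2/529)^2 = +1. Now have (115/529).
529 ≡ 1 (mod 4), so quadratic reciprocity gives (115/529) = (529/115). Reduce: 529 ≡ 69 (mod 115). Now have (69/115).
69 ≡ 1 (mod 4), so quadratic reciprocity gives (69/115) = (115/69). Reduce: 115 ≡ 46 (mod 69). Now have (46/69).
Factor out 2: 46 = 2·23. Since 69 ≡ 5 (mod 8), (2/69) = -1. Now have -(23/69).
69 ≡ 1 (mod 4), so quadratic reciprocity gives (23/69) = (69/23). Reduce: 69 ≡ 0 (mod 23). Now have -(0/23).
The numerator is now 0 with denominator 23 > 1: the symbol is 0.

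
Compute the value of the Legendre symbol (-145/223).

1

(-145/223)
  = (78/223)    [-145 ≡ 78 mod 223]
  = (39/223)    [223 ≡ 7 mod 8 ⇒ (2/223) = +1]
  = -(223/39)    [QR: both ≡ 3 mod 4, sign flips]
  = -(28/39)    [223 ≡ 28 mod 39]
  = -(7/39)    [39 ≡ 7 mod 8 ⇒ (2/39)^2 = +1]
  = (39/7)    [QR: both ≡ 3 mod 4, sign flips]
  = (4/7)    [39 ≡ 4 mod 7]
  = (1/7)    [7 ≡ 7 mod 8 ⇒ (2/7)^2 = +1]
  = 1    [(1/7) = 1]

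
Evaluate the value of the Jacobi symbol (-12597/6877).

0

(-12597/6877)
  = (1157/6877)    [-12597 ≡ 1157 mod 6877]
  = (6877/1157)    [QR: 1157 ≡ 1 mod 4, sign kept]
  = (1092/1157)    [6877 ≡ 1092 mod 1157]
  = (273/1157)    [1157 ≡ 5 mod 8 ⇒ (2/1157)^2 = +1]
  = (1157/273)    [QR: 273 ≡ 1 mod 4, sign kept]
  = (65/273)    [1157 ≡ 65 mod 273]
  = (273/65)    [QR: 65 ≡ 1 mod 4, sign kept]
  = (13/65)    [273 ≡ 13 mod 65]
  = (65/13)    [QR: 13 ≡ 1 mod 4, sign kept]
  = (0/13)    [65 ≡ 0 mod 13]
  = 0    [numerator 0, gcd > 1]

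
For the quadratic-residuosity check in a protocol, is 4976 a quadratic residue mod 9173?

no

(4976|9173)
  = (311|9173)    [9173 ≡ 5 mod 8 ⇒ (2|9173)^4 = +1]
  = (9173|311)    [QR: 9173 ≡ 1 mod 4, sign kept]
  = (154|311)    [9173 ≡ 154 mod 311]
  = (77|311)    [311 ≡ 7 mod 8 ⇒ (2|311) = +1]
  = (311|77)    [QR: 77 ≡ 1 mod 4, sign kept]
  = (3|77)    [311 ≡ 3 mod 77]
  = (77|3)    [QR: 77 ≡ 1 mod 4, sign kept]
  = (2|3)    [77 ≡ 2 mod 3]
  = -(1|3)    [3 ≡ 3 mod 8 ⇒ (2|3) = -1]
  = -1    [(1|3) = 1]
The Legendre symbol is -1, so x^2 ≡ 4976 (mod 9173) has no solution.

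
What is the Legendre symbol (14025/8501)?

-1

Reduce the numerator: 14025 ≡ 5524 (mod 8501), so (14025/8501) = (5524/8501).
Factor out 2: 5524 = 2^2·1381. Since 8501 ≡ 5 (mod 8), (2/8501) = -1, and (2/8501)^2 = +1. Now have (1381/8501).
1381 ≡ 1 (mod 4), so quadratic reciprocity gives (1381/8501) = (8501/1381). Reduce: 8501 ≡ 215 (mod 1381). Now have (215/1381).
1381 ≡ 1 (mod 4), so quadratic reciprocity gives (215/1381) = (1381/215). Reduce: 1381 ≡ 91 (mod 215). Now have (91/215).
Both 91 ≡ 3 and 215 ≡ 3 (mod 4), so reciprocity gives (91/215) = -(215/91). Reduce: 215 ≡ 33 (mod 91). Now have -(33/91).
33 ≡ 1 (mod 4), so quadratic reciprocity gives (33/91) = (91/33). Reduce: 91 ≡ 25 (mod 33). Now have -(25/33).
25 ≡ 1 (mod 4), so quadratic reciprocity gives (25/33) = (33/25). Reduce: 33 ≡ 8 (mod 25). Now have -(8/25).
Factor out 2: 8 = 2^3. Since 25 ≡ 1 (mod 8), (2/25) = +1, and (2/25)^3 = +1. Now have -(1/25).
(1/25) = 1. Collecting the sign factors: -1.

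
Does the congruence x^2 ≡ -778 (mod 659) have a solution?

yes

(-778|659)
  = (540|659)    [-778 ≡ 540 mod 659]
  = (135|659)    [659 ≡ 3 mod 8 ⇒ (2|659)^2 = +1]
  = -(659|135)    [QR: both ≡ 3 mod 4, sign flips]
  = -(119|135)    [659 ≡ 119 mod 135]
  = (135|119)    [QR: both ≡ 3 mod 4, sign flips]
  = (16|119)    [135 ≡ 16 mod 119]
  = (1|119)    [119 ≡ 7 mod 8 ⇒ (2|119)^4 = +1]
  = 1    [(1|119) = 1]
(-778|659) = 1, and 659 is prime, so -778 is a quadratic residue mod 659.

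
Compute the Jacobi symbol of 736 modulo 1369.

(736|1369)
  = (23|1369)    [1369 ≡ 1 mod 8 ⇒ (2|1369)^5 = +1]
  = (1369|23)    [QR: 1369 ≡ 1 mod 4, sign kept]
  = (12|23)    [1369 ≡ 12 mod 23]
  = (3|23)    [23 ≡ 7 mod 8 ⇒ (2|23)^2 = +1]
  = -(23|3)    [QR: both ≡ 3 mod 4, sign flips]
  = -(2|3)    [23 ≡ 2 mod 3]
  = (1|3)    [3 ≡ 3 mod 8 ⇒ (2|3) = -1]
  = 1    [(1|3) = 1]

1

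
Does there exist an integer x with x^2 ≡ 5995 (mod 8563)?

(5995/8563)
  = -(8563/5995)    [QR: both ≡ 3 mod 4, sign flips]
  = -(2568/5995)    [8563 ≡ 2568 mod 5995]
  = (321/5995)    [5995 ≡ 3 mod 8 ⇒ (2/5995)^3 = -1]
  = (5995/321)    [QR: 321 ≡ 1 mod 4, sign kept]
  = (217/321)    [5995 ≡ 217 mod 321]
  = (321/217)    [QR: 217 ≡ 1 mod 4, sign kept]
  = (104/217)    [321 ≡ 104 mod 217]
  = (13/217)    [217 ≡ 1 mod 8 ⇒ (2/217)^3 = +1]
  = (217/13)    [QR: 13 ≡ 1 mod 4, sign kept]
  = (9/13)    [217 ≡ 9 mod 13]
  = (13/9)    [QR: 9 ≡ 1 mod 4, sign kept]
  = (4/9)    [13 ≡ 4 mod 9]
  = (1/9)    [9 ≡ 1 mod 8 ⇒ (2/9)^2 = +1]
  = 1    [(1/9) = 1]
(5995/8563) = 1, and 8563 is prime, so 5995 is a quadratic residue mod 8563.

yes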